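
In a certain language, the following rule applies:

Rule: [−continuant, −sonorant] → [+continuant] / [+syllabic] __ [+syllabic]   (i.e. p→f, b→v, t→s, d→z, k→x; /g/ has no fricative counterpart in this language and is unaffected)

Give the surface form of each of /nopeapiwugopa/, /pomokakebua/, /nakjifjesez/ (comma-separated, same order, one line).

/nopeapiwugopa/: /p/ is a stop between vowels /o/ and /e/, so it spirantizes to the fricative [f]. /p/ is a stop between vowels /a/ and /i/, so it spirantizes to the fricative [f]. /p/ is a stop between vowels /o/ and /a/, so it spirantizes to the fricative [f]. → [nofeafiwugofa].
/pomokakebua/: /k/ is a stop between vowels /o/ and /a/, so it spirantizes to the fricative [x]. /k/ is a stop between vowels /a/ and /e/, so it spirantizes to the fricative [x]. /b/ is a stop between vowels /e/ and /u/, so it spirantizes to the fricative [v]. → [pomoxaxevua].
/nakjifjesez/: the rule's environment is not met; surfaces unchanged as [nakjifjesez].

nofeafiwugofa, pomoxaxevua, nakjifjesez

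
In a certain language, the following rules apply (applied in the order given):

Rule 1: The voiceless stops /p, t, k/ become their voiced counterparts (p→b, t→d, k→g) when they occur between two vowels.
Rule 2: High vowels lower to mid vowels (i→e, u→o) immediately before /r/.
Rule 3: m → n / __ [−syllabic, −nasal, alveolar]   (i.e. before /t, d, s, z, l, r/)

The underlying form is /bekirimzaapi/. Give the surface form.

Rule 1 (intervocalic voicing): /k/ is a voiceless stop between vowels /e/ and /i/, so it voices to [g]. /p/ is a voiceless stop between vowels /a/ and /i/, so it voices to [b]. /bekirimzaapi/ → begirimzaabi.
Rule 2 (pre-rhotic lowering): /i/ is a high vowel immediately before /r/, so it lowers to [e]. /begirimzaabi/ → begerimzaabi.
Rule 3 (nasal place assimilation): /m/ precedes the alveolar consonant /z/, so it assimilates in place to [n]. /begerimzaabi/ → begerinzaabi.

begerinzaabi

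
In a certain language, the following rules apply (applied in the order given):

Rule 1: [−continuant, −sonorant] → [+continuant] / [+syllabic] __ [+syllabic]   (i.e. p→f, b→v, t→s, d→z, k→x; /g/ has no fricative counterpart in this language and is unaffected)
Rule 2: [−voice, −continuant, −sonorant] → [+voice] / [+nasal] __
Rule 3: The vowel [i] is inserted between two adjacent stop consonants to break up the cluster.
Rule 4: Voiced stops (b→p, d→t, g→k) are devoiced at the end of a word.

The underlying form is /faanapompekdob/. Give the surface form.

faanafombekidop

Rule 1 (intervocalic spirantization): /p/ is a stop between vowels /a/ and /o/, so it spirantizes to the fricative [f]. /faanapompekdob/ → faanafompekdob.
Rule 2 (post-nasal voicing): /p/ is a voiceless stop immediately after the nasal /m/, so it voices to [b]. /faanafompekdob/ → faanafombekdob.
Rule 3 (stop-cluster i-epenthesis): /k/ and /d/ form a stop–stop cluster, so [i] is inserted between them. /faanafombekdob/ → faanafombekidob.
Rule 4 (final devoicing): /b/ is a voiced stop in word-final position, so it devoices to [p]. /faanafombekidob/ → faanafombekidop.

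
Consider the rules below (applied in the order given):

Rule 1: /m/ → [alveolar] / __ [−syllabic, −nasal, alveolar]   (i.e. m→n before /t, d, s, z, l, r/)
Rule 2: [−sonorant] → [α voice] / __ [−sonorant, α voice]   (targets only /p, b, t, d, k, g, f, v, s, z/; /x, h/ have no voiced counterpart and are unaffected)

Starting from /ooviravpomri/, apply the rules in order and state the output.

Rule 1 (nasal place assimilation): /m/ precedes the alveolar consonant /r/, so it assimilates in place to [n]. /ooviravpomri/ → ooviravponri.
Rule 2 (regressive voicing assimilation): /v/ precedes the voiceless obstruent /p/, so it devoices to [f] by assimilation. /ooviravponri/ → oovirafponri.

oovirafponri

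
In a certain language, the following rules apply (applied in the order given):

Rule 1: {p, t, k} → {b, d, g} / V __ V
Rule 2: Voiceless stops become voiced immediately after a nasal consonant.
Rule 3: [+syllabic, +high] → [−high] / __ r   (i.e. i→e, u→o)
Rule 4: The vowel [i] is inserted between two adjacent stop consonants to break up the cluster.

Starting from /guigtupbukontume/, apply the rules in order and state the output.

guigitupibugondume

Rule 1 (intervocalic voicing): /k/ is a voiceless stop between vowels /u/ and /o/, so it voices to [g]. /guigtupbukontume/ → guigtupbugontume.
Rule 2 (post-nasal voicing): /t/ is a voiceless stop immediately after the nasal /n/, so it voices to [d]. /guigtupbugontume/ → guigtupbugondume.
Rule 3 (pre-rhotic lowering): no segment meets the environment; /guigtupbugondume/ is unchanged.
Rule 4 (stop-cluster i-epenthesis): /g/ and /t/ form a stop–stop cluster, so [i] is inserted between them. /p/ and /b/ form a stop–stop cluster, so [i] is inserted between them. /guigtupbugondume/ → guigitupibugondume.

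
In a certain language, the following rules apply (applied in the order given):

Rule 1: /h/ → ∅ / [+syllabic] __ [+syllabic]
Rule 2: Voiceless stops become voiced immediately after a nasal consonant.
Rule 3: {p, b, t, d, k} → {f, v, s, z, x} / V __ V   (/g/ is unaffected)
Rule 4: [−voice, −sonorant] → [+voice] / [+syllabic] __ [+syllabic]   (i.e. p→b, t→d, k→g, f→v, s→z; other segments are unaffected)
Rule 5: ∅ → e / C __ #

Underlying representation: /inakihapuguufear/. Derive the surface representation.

Rule 1 (intervocalic h-deletion): /h/ occurs between vowels /i/ and /a/, so it deletes. /inakihapuguufear/ → inakiapuguufear.
Rule 2 (post-nasal voicing): no segment meets the environment; /inakiapuguufear/ is unchanged.
Rule 3 (intervocalic spirantization): /k/ is a stop between vowels /a/ and /i/, so it spirantizes to the fricative [x]. /p/ is a stop between vowels /a/ and /u/, so it spirantizes to the fricative [f]. /inakiapuguufear/ → inaxiafuguufear.
Rule 4 (intervocalic voicing): /f/ is a voiceless obstruent between vowels /a/ and /u/, so it voices to [v]. /f/ is a voiceless obstruent between vowels /u/ and /e/, so it voices to [v]. /inaxiafuguufear/ → inaxiavuguuvear.
Rule 5 (final e-epenthesis): the form ends in the consonant /r/, so [e] is inserted word-finally. /inaxiavuguuvear/ → inaxiavuguuveare.

inaxiavuguuveare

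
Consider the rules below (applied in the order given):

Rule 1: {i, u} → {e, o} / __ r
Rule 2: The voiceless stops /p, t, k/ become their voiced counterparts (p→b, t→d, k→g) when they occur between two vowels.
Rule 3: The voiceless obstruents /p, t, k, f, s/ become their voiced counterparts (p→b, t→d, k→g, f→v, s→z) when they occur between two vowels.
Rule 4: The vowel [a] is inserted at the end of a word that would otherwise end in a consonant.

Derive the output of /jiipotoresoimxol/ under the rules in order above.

Rule 1 (pre-rhotic lowering): no segment meets the environment; /jiipotoresoimxol/ is unchanged.
Rule 2 (intervocalic voicing): /p/ is a voiceless stop between vowels /i/ and /o/, so it voices to [b]. /t/ is a voiceless stop between vowels /o/ and /o/, so it voices to [d]. /jiipotoresoimxol/ → jiibodoresoimxol.
Rule 3 (intervocalic voicing): /s/ is a voiceless obstruent between vowels /e/ and /o/, so it voices to [z]. /jiibodoresoimxol/ → jiibodorezoimxol.
Rule 4 (final a-epenthesis): the form ends in the consonant /l/, so [a] is inserted word-finally. /jiibodorezoimxol/ → jiibodorezoimxola.

jiibodorezoimxola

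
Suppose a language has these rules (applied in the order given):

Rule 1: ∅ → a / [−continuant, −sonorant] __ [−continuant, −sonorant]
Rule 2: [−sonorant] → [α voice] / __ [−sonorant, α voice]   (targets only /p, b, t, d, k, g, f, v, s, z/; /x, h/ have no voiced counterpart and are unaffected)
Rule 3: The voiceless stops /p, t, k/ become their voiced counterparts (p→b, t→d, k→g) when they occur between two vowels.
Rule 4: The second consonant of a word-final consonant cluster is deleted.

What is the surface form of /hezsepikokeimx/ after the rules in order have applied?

hessebigogeim

Rule 1 (stop-cluster a-epenthesis): no segment meets the environment; /hezsepikokeimx/ is unchanged.
Rule 2 (regressive voicing assimilation): /z/ precedes the voiceless obstruent /s/, so it devoices to [s] by assimilation. /hezsepikokeimx/ → hessepikokeimx.
Rule 3 (intervocalic voicing): /p/ is a voiceless stop between vowels /e/ and /i/, so it voices to [b]. /k/ is a voiceless stop between vowels /i/ and /o/, so it voices to [g]. /k/ is a voiceless stop between vowels /o/ and /e/, so it voices to [g]. /hessepikokeimx/ → hessebigogeimx.
Rule 4 (final cluster simplification): /x/ is the second consonant of a word-final cluster /mx/, so it deletes. /hessebigogeimx/ → hessebigogeim.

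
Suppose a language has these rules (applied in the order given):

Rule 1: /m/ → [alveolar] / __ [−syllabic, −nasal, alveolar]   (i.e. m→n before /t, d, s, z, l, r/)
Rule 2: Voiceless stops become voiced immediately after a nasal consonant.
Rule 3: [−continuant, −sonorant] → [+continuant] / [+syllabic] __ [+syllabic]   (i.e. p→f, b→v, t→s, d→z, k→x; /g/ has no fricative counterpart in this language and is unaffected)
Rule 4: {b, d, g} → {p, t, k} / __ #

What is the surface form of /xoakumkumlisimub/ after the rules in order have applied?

xoaxumgunlisimup

Rule 1 (nasal place assimilation): /m/ precedes the alveolar consonant /l/, so it assimilates in place to [n]. /xoakumkumlisimub/ → xoakumkunlisimub.
Rule 2 (post-nasal voicing): /k/ is a voiceless stop immediately after the nasal /m/, so it voices to [g]. /xoakumkunlisimub/ → xoakumgunlisimub.
Rule 3 (intervocalic spirantization): /k/ is a stop between vowels /a/ and /u/, so it spirantizes to the fricative [x]. /xoakumgunlisimub/ → xoaxumgunlisimub.
Rule 4 (final devoicing): /b/ is a voiced stop in word-final position, so it devoices to [p]. /xoaxumgunlisimub/ → xoaxumgunlisimup.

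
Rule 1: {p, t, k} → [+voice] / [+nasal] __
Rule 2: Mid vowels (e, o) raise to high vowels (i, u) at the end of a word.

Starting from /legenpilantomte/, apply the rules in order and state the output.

legenbilandomdi

Rule 1 (post-nasal voicing): /p/ is a voiceless stop immediately after the nasal /n/, so it voices to [b]. /t/ is a voiceless stop immediately after the nasal /n/, so it voices to [d]. /t/ is a voiceless stop immediately after the nasal /m/, so it voices to [d]. /legenpilantomte/ → legenbilandomde.
Rule 2 (final vowel raising): /e/ is a mid vowel in word-final position, so it raises to [i]. /legenbilandomde/ → legenbilandomdi.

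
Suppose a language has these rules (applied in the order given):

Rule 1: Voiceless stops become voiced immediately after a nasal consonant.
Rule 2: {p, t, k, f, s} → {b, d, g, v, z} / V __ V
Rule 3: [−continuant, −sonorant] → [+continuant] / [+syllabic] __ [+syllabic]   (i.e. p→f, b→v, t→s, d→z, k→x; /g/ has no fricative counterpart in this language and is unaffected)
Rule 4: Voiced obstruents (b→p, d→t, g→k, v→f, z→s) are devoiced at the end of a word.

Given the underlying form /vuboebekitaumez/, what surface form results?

vuvoevegizaumes

Rule 1 (post-nasal voicing): no segment meets the environment; /vuboebekitaumez/ is unchanged.
Rule 2 (intervocalic voicing): /k/ is a voiceless obstruent between vowels /e/ and /i/, so it voices to [g]. /t/ is a voiceless obstruent between vowels /i/ and /a/, so it voices to [d]. /vuboebekitaumez/ → vuboebegidaumez.
Rule 3 (intervocalic spirantization): /b/ is a stop between vowels /u/ and /o/, so it spirantizes to the fricative [v]. /b/ is a stop between vowels /e/ and /e/, so it spirantizes to the fricative [v]. /d/ is a stop between vowels /i/ and /a/, so it spirantizes to the fricative [z]. /vuboebegidaumez/ → vuvoevegizaumez.
Rule 4 (final devoicing): /z/ is a voiced obstruent in word-final position, so it devoices to [s]. /vuvoevegizaumez/ → vuvoevegizaumes.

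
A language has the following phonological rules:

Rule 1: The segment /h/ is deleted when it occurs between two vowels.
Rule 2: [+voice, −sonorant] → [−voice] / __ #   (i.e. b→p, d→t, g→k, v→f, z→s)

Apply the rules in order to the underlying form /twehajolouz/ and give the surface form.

tweajolous

Rule 1 (intervocalic h-deletion): /h/ occurs between vowels /e/ and /a/, so it deletes. /twehajolouz/ → tweajolouz.
Rule 2 (final devoicing): /z/ is a voiced obstruent in word-final position, so it devoices to [s]. /tweajolouz/ → tweajolous.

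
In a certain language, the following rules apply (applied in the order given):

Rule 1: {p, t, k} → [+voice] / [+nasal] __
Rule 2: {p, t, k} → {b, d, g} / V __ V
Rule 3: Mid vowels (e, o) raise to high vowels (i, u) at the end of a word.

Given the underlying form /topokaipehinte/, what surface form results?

tobogaibehindi

Rule 1 (post-nasal voicing): /t/ is a voiceless stop immediately after the nasal /n/, so it voices to [d]. /topokaipehinte/ → topokaipehinde.
Rule 2 (intervocalic voicing): /p/ is a voiceless stop between vowels /o/ and /o/, so it voices to [b]. /k/ is a voiceless stop between vowels /o/ and /a/, so it voices to [g]. /p/ is a voiceless stop between vowels /i/ and /e/, so it voices to [b]. /topokaipehinde/ → tobogaibehinde.
Rule 3 (final vowel raising): /e/ is a mid vowel in word-final position, so it raises to [i]. /tobogaibehinde/ → tobogaibehindi.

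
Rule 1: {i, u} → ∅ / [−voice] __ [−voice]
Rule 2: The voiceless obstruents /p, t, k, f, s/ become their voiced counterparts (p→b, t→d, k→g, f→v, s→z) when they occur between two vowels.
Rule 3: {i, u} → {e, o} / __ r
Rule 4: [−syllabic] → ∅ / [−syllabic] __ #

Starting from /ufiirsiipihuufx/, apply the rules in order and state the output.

Rule 1 (high vowel syncope): /i/ is a high vowel flanked by voiceless consonants /p/ and /h/, so it deletes. /ufiirsiipihuufx/ → ufiirsiiphuufx.
Rule 2 (intervocalic voicing): /f/ is a voiceless obstruent between vowels /u/ and /i/, so it voices to [v]. /ufiirsiiphuufx/ → uviirsiiphuufx.
Rule 3 (pre-rhotic lowering): /i/ is a high vowel immediately before /r/, so it lowers to [e]. /uviirsiiphuufx/ → uviersiiphuufx.
Rule 4 (final cluster simplification): /x/ is the second consonant of a word-final cluster /fx/, so it deletes. /uviersiiphuufx/ → uviersiiphuuf.

uviersiiphuuf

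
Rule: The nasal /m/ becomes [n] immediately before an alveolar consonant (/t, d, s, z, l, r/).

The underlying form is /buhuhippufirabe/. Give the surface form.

buhuhippufirabe

No segment of /buhuhippufirabe/ meets the structural description of the rule, so the form surfaces unchanged.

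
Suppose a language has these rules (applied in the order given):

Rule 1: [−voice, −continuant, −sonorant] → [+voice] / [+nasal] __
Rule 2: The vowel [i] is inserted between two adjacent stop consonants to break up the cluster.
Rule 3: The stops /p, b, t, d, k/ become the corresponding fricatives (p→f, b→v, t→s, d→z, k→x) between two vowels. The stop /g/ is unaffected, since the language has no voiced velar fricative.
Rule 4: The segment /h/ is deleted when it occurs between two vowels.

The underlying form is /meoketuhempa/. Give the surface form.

meoxesuemba

Rule 1 (post-nasal voicing): /p/ is a voiceless stop immediately after the nasal /m/, so it voices to [b]. /meoketuhempa/ → meoketuhemba.
Rule 2 (stop-cluster i-epenthesis): no segment meets the environment; /meoketuhemba/ is unchanged.
Rule 3 (intervocalic spirantization): /k/ is a stop between vowels /o/ and /e/, so it spirantizes to the fricative [x]. /t/ is a stop between vowels /e/ and /u/, so it spirantizes to the fricative [s]. /meoketuhemba/ → meoxesuhemba.
Rule 4 (intervocalic h-deletion): /h/ occurs between vowels /u/ and /e/, so it deletes. /meoxesuhemba/ → meoxesuemba.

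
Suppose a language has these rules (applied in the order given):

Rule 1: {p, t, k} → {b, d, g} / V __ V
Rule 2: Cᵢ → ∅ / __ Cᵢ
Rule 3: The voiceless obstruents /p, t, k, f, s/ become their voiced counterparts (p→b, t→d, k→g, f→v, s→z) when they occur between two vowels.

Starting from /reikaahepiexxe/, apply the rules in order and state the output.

reigaahebiexe

Rule 1 (intervocalic voicing): /k/ is a voiceless stop between vowels /i/ and /a/, so it voices to [g]. /p/ is a voiceless stop between vowels /e/ and /i/, so it voices to [b]. /reikaahepiexxe/ → reigaahebiexxe.
Rule 2 (degemination): /xx/ is a geminate; the first /x/ deletes. /reigaahebiexxe/ → reigaahebiexe.
Rule 3 (intervocalic voicing): no segment meets the environment; /reigaahebiexe/ is unchanged.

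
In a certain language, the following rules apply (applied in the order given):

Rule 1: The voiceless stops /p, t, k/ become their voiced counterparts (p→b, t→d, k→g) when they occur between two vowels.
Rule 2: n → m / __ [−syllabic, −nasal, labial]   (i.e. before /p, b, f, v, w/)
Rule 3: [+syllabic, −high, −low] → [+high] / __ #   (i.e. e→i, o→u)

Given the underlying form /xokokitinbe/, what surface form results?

xogogidimbi

Rule 1 (intervocalic voicing): /k/ is a voiceless stop between vowels /o/ and /o/, so it voices to [g]. /k/ is a voiceless stop between vowels /o/ and /i/, so it voices to [g]. /t/ is a voiceless stop between vowels /i/ and /i/, so it voices to [d]. /xokokitinbe/ → xogogidinbe.
Rule 2 (nasal place assimilation): /n/ precedes the labial consonant /b/, so it assimilates in place to [m]. /xogogidinbe/ → xogogidimbe.
Rule 3 (final vowel raising): /e/ is a mid vowel in word-final position, so it raises to [i]. /xogogidimbe/ → xogogidimbi.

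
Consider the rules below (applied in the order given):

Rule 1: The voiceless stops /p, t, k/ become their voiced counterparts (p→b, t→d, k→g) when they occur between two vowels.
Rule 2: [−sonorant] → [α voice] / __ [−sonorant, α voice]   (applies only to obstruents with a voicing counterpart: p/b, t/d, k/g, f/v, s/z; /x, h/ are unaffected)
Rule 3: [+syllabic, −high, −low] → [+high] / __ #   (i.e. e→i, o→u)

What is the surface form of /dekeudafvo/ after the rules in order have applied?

degeudavvu

Rule 1 (intervocalic voicing): /k/ is a voiceless stop between vowels /e/ and /e/, so it voices to [g]. /dekeudafvo/ → degeudafvo.
Rule 2 (regressive voicing assimilation): /f/ precedes the voiced obstruent /v/, so it voices to [v] by assimilation. /degeudafvo/ → degeudavvo.
Rule 3 (final vowel raising): /o/ is a mid vowel in word-final position, so it raises to [u]. /degeudavvo/ → degeudavvu.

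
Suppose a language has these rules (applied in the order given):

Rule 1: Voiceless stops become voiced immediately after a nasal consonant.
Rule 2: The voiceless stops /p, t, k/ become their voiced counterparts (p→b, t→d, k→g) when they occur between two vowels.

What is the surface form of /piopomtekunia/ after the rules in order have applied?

piobomdegunia

Rule 1 (post-nasal voicing): /t/ is a voiceless stop immediately after the nasal /m/, so it voices to [d]. /piopomtekunia/ → piopomdekunia.
Rule 2 (intervocalic voicing): /p/ is a voiceless stop between vowels /o/ and /o/, so it voices to [b]. /k/ is a voiceless stop between vowels /e/ and /u/, so it voices to [g]. /piopomdekunia/ → piobomdegunia.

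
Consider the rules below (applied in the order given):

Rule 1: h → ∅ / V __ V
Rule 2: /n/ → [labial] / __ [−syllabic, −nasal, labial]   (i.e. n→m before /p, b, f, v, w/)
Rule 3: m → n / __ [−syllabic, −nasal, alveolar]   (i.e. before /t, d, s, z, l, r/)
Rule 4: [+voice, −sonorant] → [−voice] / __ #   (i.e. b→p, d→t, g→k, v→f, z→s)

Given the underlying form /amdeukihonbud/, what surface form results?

andeukiombut

Rule 1 (intervocalic h-deletion): /h/ occurs between vowels /i/ and /o/, so it deletes. /amdeukihonbud/ → amdeukionbud.
Rule 2 (nasal place assimilation): /n/ precedes the labial consonant /b/, so it assimilates in place to [m]. /amdeukionbud/ → amdeukiombud.
Rule 3 (nasal place assimilation): /m/ precedes the alveolar consonant /d/, so it assimilates in place to [n]. /amdeukiombud/ → andeukiombud.
Rule 4 (final devoicing): /d/ is a voiced obstruent in word-final position, so it devoices to [t]. /andeukiombud/ → andeukiombut.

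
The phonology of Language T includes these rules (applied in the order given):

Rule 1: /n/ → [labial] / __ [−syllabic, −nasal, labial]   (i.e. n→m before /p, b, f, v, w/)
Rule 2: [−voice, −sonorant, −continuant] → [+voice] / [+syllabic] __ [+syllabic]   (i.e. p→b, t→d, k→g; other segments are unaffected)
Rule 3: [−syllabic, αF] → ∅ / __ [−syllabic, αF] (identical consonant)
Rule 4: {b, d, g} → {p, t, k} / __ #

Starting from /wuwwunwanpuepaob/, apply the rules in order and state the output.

Rule 1 (nasal place assimilation): /n/ precedes the labial consonant /w/, so it assimilates in place to [m]. /n/ precedes the labial consonant /p/, so it assimilates in place to [m]. /wuwwunwanpuepaob/ → wuwwumwampuepaob.
Rule 2 (intervocalic voicing): /p/ is a voiceless stop between vowels /e/ and /a/, so it voices to [b]. /wuwwumwampuepaob/ → wuwwumwampuebaob.
Rule 3 (degemination): /ww/ is a geminate; the first /w/ deletes. /wuwwumwampuebaob/ → wuwumwampuebaob.
Rule 4 (final devoicing): /b/ is a voiced stop in word-final position, so it devoices to [p]. /wuwumwampuebaob/ → wuwumwampuebaop.

wuwumwampuebaop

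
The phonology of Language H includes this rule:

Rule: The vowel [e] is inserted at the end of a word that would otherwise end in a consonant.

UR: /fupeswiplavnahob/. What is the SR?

fupeswiplavnahobe

the form ends in the consonant /b/, so [e] is inserted word-finally.
Surface form: [fupeswiplavnahobe].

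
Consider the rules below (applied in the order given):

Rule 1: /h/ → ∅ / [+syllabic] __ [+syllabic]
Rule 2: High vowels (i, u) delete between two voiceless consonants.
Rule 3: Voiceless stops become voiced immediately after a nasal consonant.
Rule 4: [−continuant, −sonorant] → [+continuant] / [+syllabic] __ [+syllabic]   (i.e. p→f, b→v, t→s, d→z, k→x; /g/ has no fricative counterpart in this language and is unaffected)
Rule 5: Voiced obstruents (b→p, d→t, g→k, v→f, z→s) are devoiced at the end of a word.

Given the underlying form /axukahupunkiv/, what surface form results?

Rule 1 (intervocalic h-deletion): /h/ occurs between vowels /a/ and /u/, so it deletes. /axukahupunkiv/ → axukaupunkiv.
Rule 2 (high vowel syncope): /u/ is a high vowel flanked by voiceless consonants /x/ and /k/, so it deletes. /axukaupunkiv/ → axkaupunkiv.
Rule 3 (post-nasal voicing): /k/ is a voiceless stop immediately after the nasal /n/, so it voices to [g]. /axkaupunkiv/ → axkaupungiv.
Rule 4 (intervocalic spirantization): /p/ is a stop between vowels /u/ and /u/, so it spirantizes to the fricative [f]. /axkaupungiv/ → axkaufungiv.
Rule 5 (final devoicing): /v/ is a voiced obstruent in word-final position, so it devoices to [f]. /axkaufungiv/ → axkaufungif.

axkaufungif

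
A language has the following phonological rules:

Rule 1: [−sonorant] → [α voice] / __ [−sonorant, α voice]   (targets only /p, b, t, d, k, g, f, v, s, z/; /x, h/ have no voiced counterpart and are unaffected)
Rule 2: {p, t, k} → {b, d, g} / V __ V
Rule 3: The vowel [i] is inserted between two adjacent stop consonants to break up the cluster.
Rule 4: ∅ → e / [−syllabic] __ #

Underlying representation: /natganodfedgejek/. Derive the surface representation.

Rule 1 (regressive voicing assimilation): /t/ precedes the voiced obstruent /g/, so it voices to [d] by assimilation. /d/ precedes the voiceless obstruent /f/, so it devoices to [t] by assimilation. /natganodfedgejek/ → nadganotfedgejek.
Rule 2 (intervocalic voicing): no segment meets the environment; /nadganotfedgejek/ is unchanged.
Rule 3 (stop-cluster i-epenthesis): /d/ and /g/ form a stop–stop cluster, so [i] is inserted between them. /d/ and /g/ form a stop–stop cluster, so [i] is inserted between them. /nadganotfedgejek/ → nadiganotfedigejek.
Rule 4 (final e-epenthesis): the form ends in the consonant /k/, so [e] is inserted word-finally. /nadiganotfedigejek/ → nadiganotfedigejeke.

nadiganotfedigejeke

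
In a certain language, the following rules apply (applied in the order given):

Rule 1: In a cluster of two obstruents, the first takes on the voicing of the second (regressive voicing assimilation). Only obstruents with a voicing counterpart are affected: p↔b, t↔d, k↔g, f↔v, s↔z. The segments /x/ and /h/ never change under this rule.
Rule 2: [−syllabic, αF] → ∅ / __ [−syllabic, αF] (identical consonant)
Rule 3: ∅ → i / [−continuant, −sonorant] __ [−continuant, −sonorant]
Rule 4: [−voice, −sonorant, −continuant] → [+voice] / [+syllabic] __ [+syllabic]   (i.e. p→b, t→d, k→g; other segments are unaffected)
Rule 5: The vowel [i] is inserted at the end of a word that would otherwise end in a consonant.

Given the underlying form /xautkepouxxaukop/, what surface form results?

Rule 1 (regressive voicing assimilation): no segment meets the environment; /xautkepouxxaukop/ is unchanged.
Rule 2 (degemination): /xx/ is a geminate; the first /x/ deletes. /xautkepouxxaukop/ → xautkepouxaukop.
Rule 3 (stop-cluster i-epenthesis): /t/ and /k/ form a stop–stop cluster, so [i] is inserted between them. /xautkepouxaukop/ → xautikepouxaukop.
Rule 4 (intervocalic voicing): /t/ is a voiceless stop between vowels /u/ and /i/, so it voices to [d]. /k/ is a voiceless stop between vowels /i/ and /e/, so it voices to [g]. /p/ is a voiceless stop between vowels /e/ and /o/, so it voices to [b]. /k/ is a voiceless stop between vowels /u/ and /o/, so it voices to [g]. /xautikepouxaukop/ → xaudigebouxaugop.
Rule 5 (final i-epenthesis): the form ends in the consonant /p/, so [i] is inserted word-finally. /xaudigebouxaugop/ → xaudigebouxaugopi.

xaudigebouxaugopi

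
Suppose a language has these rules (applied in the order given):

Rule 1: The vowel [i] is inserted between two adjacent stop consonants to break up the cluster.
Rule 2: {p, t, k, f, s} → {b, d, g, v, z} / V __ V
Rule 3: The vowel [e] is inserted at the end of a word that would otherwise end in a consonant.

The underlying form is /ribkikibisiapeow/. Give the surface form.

Rule 1 (stop-cluster i-epenthesis): /b/ and /k/ form a stop–stop cluster, so [i] is inserted between them. /ribkikibisiapeow/ → ribikikibisiapeow.
Rule 2 (intervocalic voicing): /k/ is a voiceless obstruent between vowels /i/ and /i/, so it voices to [g]. /k/ is a voiceless obstruent between vowels /i/ and /i/, so it voices to [g]. /s/ is a voiceless obstruent between vowels /i/ and /i/, so it voices to [z]. /p/ is a voiceless obstruent between vowels /a/ and /e/, so it voices to [b]. /ribikikibisiapeow/ → ribigigibiziabeow.
Rule 3 (final e-epenthesis): the form ends in the consonant /w/, so [e] is inserted word-finally. /ribigigibiziabeow/ → ribigigibiziabeowe.

ribigigibiziabeowe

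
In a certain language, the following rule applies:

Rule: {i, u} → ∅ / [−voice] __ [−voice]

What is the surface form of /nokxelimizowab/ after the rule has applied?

nokxelimizowab

No segment of /nokxelimizowab/ meets the structural description of the rule, so the form surfaces unchanged.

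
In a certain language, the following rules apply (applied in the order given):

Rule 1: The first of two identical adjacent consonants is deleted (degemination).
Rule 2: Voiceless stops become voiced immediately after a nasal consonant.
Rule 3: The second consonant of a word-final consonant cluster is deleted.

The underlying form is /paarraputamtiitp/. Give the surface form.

paaraputamdiit

Rule 1 (degemination): /rr/ is a geminate; the first /r/ deletes. /paarraputamtiitp/ → paaraputamtiitp.
Rule 2 (post-nasal voicing): /t/ is a voiceless stop immediately after the nasal /m/, so it voices to [d]. /paaraputamtiitp/ → paaraputamdiitp.
Rule 3 (final cluster simplification): /p/ is the second consonant of a word-final cluster /tp/, so it deletes. /paaraputamdiitp/ → paaraputamdiit.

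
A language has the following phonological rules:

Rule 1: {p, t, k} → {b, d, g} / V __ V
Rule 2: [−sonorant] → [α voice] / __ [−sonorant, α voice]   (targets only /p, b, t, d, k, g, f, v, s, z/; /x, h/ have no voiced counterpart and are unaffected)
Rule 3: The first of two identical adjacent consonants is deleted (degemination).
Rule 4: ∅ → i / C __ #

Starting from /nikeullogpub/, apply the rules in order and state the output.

nigeulokpubi

Rule 1 (intervocalic voicing): /k/ is a voiceless stop between vowels /i/ and /e/, so it voices to [g]. /nikeullogpub/ → nigeullogpub.
Rule 2 (regressive voicing assimilation): /g/ precedes the voiceless obstruent /p/, so it devoices to [k] by assimilation. /nigeullogpub/ → nigeullokpub.
Rule 3 (degemination): /ll/ is a geminate; the first /l/ deletes. /nigeullokpub/ → nigeulokpub.
Rule 4 (final i-epenthesis): the form ends in the consonant /b/, so [i] is inserted word-finally. /nigeulokpub/ → nigeulokpubi.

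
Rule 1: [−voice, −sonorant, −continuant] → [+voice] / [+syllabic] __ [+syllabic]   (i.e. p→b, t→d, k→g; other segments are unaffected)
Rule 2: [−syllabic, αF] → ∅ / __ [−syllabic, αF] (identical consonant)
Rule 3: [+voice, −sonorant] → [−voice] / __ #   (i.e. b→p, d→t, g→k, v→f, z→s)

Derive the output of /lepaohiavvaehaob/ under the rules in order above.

lebaohiavaehaop

Rule 1 (intervocalic voicing): /p/ is a voiceless stop between vowels /e/ and /a/, so it voices to [b]. /lepaohiavvaehaob/ → lebaohiavvaehaob.
Rule 2 (degemination): /vv/ is a geminate; the first /v/ deletes. /lebaohiavvaehaob/ → lebaohiavaehaob.
Rule 3 (final devoicing): /b/ is a voiced obstruent in word-final position, so it devoices to [p]. /lebaohiavaehaob/ → lebaohiavaehaop.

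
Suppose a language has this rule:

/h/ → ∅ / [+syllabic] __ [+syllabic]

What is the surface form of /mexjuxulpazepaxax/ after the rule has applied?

No segment of /mexjuxulpazepaxax/ meets the structural description of the rule, so the form surfaces unchanged.

mexjuxulpazepaxax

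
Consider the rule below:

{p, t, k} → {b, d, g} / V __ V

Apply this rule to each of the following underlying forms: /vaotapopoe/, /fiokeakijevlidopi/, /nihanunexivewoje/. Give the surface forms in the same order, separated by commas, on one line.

vaodaboboe, fiogeagijevlidobi, nihanunexivewoje

/vaotapopoe/: /t/ is a voiceless stop between vowels /o/ and /a/, so it voices to [d]. /p/ is a voiceless stop between vowels /a/ and /o/, so it voices to [b]. /p/ is a voiceless stop between vowels /o/ and /o/, so it voices to [b]. → [vaodaboboe].
/fiokeakijevlidopi/: /k/ is a voiceless stop between vowels /o/ and /e/, so it voices to [g]. /k/ is a voiceless stop between vowels /a/ and /i/, so it voices to [g]. /p/ is a voiceless stop between vowels /o/ and /i/, so it voices to [b]. → [fiogeagijevlidobi].
/nihanunexivewoje/: the rule's environment is not met; surfaces unchanged as [nihanunexivewoje].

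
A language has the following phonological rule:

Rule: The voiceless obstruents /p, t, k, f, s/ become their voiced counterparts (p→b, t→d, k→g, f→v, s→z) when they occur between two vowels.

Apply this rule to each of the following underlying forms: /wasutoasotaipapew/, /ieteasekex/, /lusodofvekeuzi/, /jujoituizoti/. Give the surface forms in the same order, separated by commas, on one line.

wazudoazodaibabew, iedeazegex, luzodofvegeuzi, jujoiduizodi

/wasutoasotaipapew/: /s/ is a voiceless obstruent between vowels /a/ and /u/, so it voices to [z]. /t/ is a voiceless obstruent between vowels /u/ and /o/, so it voices to [d]. /s/ is a voiceless obstruent between vowels /a/ and /o/, so it voices to [z]. /t/ is a voiceless obstruent between vowels /o/ and /a/, so it voices to [d]. /p/ is a voiceless obstruent between vowels /i/ and /a/, so it voices to [b]. /p/ is a voiceless obstruent between vowels /a/ and /e/, so it voices to [b]. → [wazudoazodaibabew].
/ieteasekex/: /t/ is a voiceless obstruent between vowels /e/ and /e/, so it voices to [d]. /s/ is a voiceless obstruent between vowels /a/ and /e/, so it voices to [z]. /k/ is a voiceless obstruent between vowels /e/ and /e/, so it voices to [g]. → [iedeazegex].
/lusodofvekeuzi/: /s/ is a voiceless obstruent between vowels /u/ and /o/, so it voices to [z]. /k/ is a voiceless obstruent between vowels /e/ and /e/, so it voices to [g]. → [luzodofvegeuzi].
/jujoituizoti/: /t/ is a voiceless obstruent between vowels /i/ and /u/, so it voices to [d]. /t/ is a voiceless obstruent between vowels /o/ and /i/, so it voices to [d]. → [jujoiduizodi].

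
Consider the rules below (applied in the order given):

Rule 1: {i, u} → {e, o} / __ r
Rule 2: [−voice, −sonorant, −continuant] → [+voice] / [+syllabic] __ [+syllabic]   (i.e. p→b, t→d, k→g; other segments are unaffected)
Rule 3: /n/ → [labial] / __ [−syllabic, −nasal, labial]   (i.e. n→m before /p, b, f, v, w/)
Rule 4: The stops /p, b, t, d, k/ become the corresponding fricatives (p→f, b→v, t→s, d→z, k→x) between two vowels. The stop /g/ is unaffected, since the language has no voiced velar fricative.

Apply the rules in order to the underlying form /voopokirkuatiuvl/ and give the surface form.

voovogerkuaziuvl

Rule 1 (pre-rhotic lowering): /i/ is a high vowel immediately before /r/, so it lowers to [e]. /voopokirkuatiuvl/ → voopokerkuatiuvl.
Rule 2 (intervocalic voicing): /p/ is a voiceless stop between vowels /o/ and /o/, so it voices to [b]. /k/ is a voiceless stop between vowels /o/ and /e/, so it voices to [g]. /t/ is a voiceless stop between vowels /a/ and /i/, so it voices to [d]. /voopokerkuatiuvl/ → voobogerkuadiuvl.
Rule 3 (nasal place assimilation): no segment meets the environment; /voobogerkuadiuvl/ is unchanged.
Rule 4 (intervocalic spirantization): /b/ is a stop between vowels /o/ and /o/, so it spirantizes to the fricative [v]. /d/ is a stop between vowels /a/ and /i/, so it spirantizes to the fricative [z]. /voobogerkuadiuvl/ → voovogerkuaziuvl.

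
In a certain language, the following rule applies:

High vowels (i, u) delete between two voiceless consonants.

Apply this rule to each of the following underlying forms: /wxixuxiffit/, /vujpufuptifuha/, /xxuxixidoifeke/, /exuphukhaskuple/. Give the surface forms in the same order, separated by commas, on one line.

/wxixuxiffit/: /i/ is a high vowel flanked by voiceless consonants /x/ and /x/, so it deletes. /u/ is a high vowel flanked by voiceless consonants /x/ and /x/, so it deletes. /i/ is a high vowel flanked by voiceless consonants /x/ and /f/, so it deletes. /i/ is a high vowel flanked by voiceless consonants /f/ and /t/, so it deletes. → [wxxxfft].
/vujpufuptifuha/: /u/ is a high vowel flanked by voiceless consonants /p/ and /f/, so it deletes. /u/ is a high vowel flanked by voiceless consonants /f/ and /p/, so it deletes. /i/ is a high vowel flanked by voiceless consonants /t/ and /f/, so it deletes. /u/ is a high vowel flanked by voiceless consonants /f/ and /h/, so it deletes. → [vujpfptfha].
/xxuxixidoifeke/: /u/ is a high vowel flanked by voiceless consonants /x/ and /x/, so it deletes. /i/ is a high vowel flanked by voiceless consonants /x/ and /x/, so it deletes. → [xxxxidoifeke].
/exuphukhaskuple/: /u/ is a high vowel flanked by voiceless consonants /x/ and /p/, so it deletes. /u/ is a high vowel flanked by voiceless consonants /h/ and /k/, so it deletes. /u/ is a high vowel flanked by voiceless consonants /k/ and /p/, so it deletes. → [exphkhaskple].

wxxxfft, vujpfptfha, xxxxidoifeke, exphkhaskple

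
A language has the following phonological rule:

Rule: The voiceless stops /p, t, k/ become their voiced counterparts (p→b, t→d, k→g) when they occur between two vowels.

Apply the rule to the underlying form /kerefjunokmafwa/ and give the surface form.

No segment of /kerefjunokmafwa/ meets the structural description of the rule, so the form surfaces unchanged.

kerefjunokmafwa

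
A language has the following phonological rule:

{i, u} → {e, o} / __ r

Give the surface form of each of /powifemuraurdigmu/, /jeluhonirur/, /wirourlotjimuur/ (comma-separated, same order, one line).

powifemoraordigmu, jeluhoneror, weroorlotjimuor

/powifemuraurdigmu/: /u/ is a high vowel immediately before /r/, so it lowers to [o]. /u/ is a high vowel immediately before /r/, so it lowers to [o]. → [powifemoraordigmu].
/jeluhonirur/: /i/ is a high vowel immediately before /r/, so it lowers to [e]. /u/ is a high vowel immediately before /r/, so it lowers to [o]. → [jeluhoneror].
/wirourlotjimuur/: /i/ is a high vowel immediately before /r/, so it lowers to [e]. /u/ is a high vowel immediately before /r/, so it lowers to [o]. /u/ is a high vowel immediately before /r/, so it lowers to [o]. → [weroorlotjimuor].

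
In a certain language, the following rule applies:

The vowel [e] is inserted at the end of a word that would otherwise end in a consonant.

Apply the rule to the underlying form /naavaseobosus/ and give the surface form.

naavaseobosuse

the form ends in the consonant /s/, so [e] is inserted word-finally.
Surface form: [naavaseobosuse].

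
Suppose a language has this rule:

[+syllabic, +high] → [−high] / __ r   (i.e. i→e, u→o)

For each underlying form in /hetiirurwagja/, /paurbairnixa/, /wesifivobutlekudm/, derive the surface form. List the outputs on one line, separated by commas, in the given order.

/hetiirurwagja/: /i/ is a high vowel immediately before /r/, so it lowers to [e]. /u/ is a high vowel immediately before /r/, so it lowers to [o]. → [hetierorwagja].
/paurbairnixa/: /u/ is a high vowel immediately before /r/, so it lowers to [o]. /i/ is a high vowel immediately before /r/, so it lowers to [e]. → [paorbaernixa].
/wesifivobutlekudm/: the rule's environment is not met; surfaces unchanged as [wesifivobutlekudm].

hetierorwagja, paorbaernixa, wesifivobutlekudm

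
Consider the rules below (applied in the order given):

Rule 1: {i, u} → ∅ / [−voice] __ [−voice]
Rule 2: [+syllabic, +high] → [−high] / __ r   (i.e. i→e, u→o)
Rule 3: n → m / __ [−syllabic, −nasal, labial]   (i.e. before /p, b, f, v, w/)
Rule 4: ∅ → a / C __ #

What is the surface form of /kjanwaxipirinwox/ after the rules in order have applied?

kjamwaxperimwoxa

Rule 1 (high vowel syncope): /i/ is a high vowel flanked by voiceless consonants /x/ and /p/, so it deletes. /kjanwaxipirinwox/ → kjanwaxpirinwox.
Rule 2 (pre-rhotic lowering): /i/ is a high vowel immediately before /r/, so it lowers to [e]. /kjanwaxpirinwox/ → kjanwaxperinwox.
Rule 3 (nasal place assimilation): /n/ precedes the labial consonant /w/, so it assimilates in place to [m]. /n/ precedes the labial consonant /w/, so it assimilates in place to [m]. /kjanwaxperinwox/ → kjamwaxperimwox.
Rule 4 (final a-epenthesis): the form ends in the consonant /x/, so [a] is inserted word-finally. /kjamwaxperimwox/ → kjamwaxperimwoxa.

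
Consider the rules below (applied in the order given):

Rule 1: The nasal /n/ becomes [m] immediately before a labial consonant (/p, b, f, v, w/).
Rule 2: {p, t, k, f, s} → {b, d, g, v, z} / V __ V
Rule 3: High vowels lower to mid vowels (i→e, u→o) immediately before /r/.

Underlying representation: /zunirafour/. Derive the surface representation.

Rule 1 (nasal place assimilation): no segment meets the environment; /zunirafour/ is unchanged.
Rule 2 (intervocalic voicing): /f/ is a voiceless obstruent between vowels /a/ and /o/, so it voices to [v]. /zunirafour/ → zuniravour.
Rule 3 (pre-rhotic lowering): /i/ is a high vowel immediately before /r/, so it lowers to [e]. /u/ is a high vowel immediately before /r/, so it lowers to [o]. /zuniravour/ → zuneravoor.

zuneravoor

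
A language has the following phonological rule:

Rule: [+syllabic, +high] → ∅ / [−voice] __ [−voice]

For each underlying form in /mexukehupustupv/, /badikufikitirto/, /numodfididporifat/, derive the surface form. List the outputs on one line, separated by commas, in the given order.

mexkehpstpv, badikfktirto, numodfididporifat

/mexukehupustupv/: /u/ is a high vowel flanked by voiceless consonants /x/ and /k/, so it deletes. /u/ is a high vowel flanked by voiceless consonants /h/ and /p/, so it deletes. /u/ is a high vowel flanked by voiceless consonants /p/ and /s/, so it deletes. /u/ is a high vowel flanked by voiceless consonants /t/ and /p/, so it deletes. → [mexkehpstpv].
/badikufikitirto/: /u/ is a high vowel flanked by voiceless consonants /k/ and /f/, so it deletes. /i/ is a high vowel flanked by voiceless consonants /f/ and /k/, so it deletes. /i/ is a high vowel flanked by voiceless consonants /k/ and /t/, so it deletes. → [badikfktirto].
/numodfididporifat/: the rule's environment is not met; surfaces unchanged as [numodfididporifat].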